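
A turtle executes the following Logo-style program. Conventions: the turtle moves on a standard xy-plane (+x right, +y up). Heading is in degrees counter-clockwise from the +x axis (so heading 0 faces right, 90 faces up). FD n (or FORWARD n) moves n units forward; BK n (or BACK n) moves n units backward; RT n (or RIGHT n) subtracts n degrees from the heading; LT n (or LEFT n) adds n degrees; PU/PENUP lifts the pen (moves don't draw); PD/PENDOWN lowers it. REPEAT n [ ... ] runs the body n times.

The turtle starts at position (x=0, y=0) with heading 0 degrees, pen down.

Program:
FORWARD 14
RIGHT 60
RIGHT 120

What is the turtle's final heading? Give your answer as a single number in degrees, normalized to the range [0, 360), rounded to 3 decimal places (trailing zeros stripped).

Executing turtle program step by step:
Start: pos=(0,0), heading=0, pen down
FD 14: (0,0) -> (14,0) [heading=0, draw]
RT 60: heading 0 -> 300
RT 120: heading 300 -> 180
Final: pos=(14,0), heading=180, 1 segment(s) drawn

Answer: 180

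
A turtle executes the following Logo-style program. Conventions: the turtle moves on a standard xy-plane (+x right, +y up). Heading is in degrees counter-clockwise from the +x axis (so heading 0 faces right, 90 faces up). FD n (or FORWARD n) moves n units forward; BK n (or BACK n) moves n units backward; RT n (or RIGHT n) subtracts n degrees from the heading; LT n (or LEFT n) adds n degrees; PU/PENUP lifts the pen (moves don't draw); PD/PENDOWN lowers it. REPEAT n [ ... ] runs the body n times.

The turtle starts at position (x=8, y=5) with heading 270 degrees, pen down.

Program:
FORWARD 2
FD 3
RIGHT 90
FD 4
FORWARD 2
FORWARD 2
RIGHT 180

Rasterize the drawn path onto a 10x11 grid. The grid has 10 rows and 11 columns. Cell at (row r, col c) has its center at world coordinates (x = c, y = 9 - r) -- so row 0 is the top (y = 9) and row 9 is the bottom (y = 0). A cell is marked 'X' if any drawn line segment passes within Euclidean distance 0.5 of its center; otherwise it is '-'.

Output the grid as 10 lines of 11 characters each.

Segment 0: (8,5) -> (8,3)
Segment 1: (8,3) -> (8,0)
Segment 2: (8,0) -> (4,0)
Segment 3: (4,0) -> (2,0)
Segment 4: (2,0) -> (-0,0)

Answer: -----------
-----------
-----------
-----------
--------X--
--------X--
--------X--
--------X--
--------X--
XXXXXXXXX--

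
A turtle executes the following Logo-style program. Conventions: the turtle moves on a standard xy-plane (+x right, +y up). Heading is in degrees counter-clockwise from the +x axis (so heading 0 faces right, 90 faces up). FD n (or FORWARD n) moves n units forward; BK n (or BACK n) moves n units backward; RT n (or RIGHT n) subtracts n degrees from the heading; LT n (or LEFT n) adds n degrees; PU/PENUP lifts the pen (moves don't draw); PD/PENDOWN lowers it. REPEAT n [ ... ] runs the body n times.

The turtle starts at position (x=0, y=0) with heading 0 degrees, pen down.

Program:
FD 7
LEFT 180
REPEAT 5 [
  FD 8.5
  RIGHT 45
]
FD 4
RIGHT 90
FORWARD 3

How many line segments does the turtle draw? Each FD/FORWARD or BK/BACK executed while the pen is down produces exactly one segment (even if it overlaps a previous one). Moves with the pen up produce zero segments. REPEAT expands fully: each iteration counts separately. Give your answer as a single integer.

Answer: 8

Derivation:
Executing turtle program step by step:
Start: pos=(0,0), heading=0, pen down
FD 7: (0,0) -> (7,0) [heading=0, draw]
LT 180: heading 0 -> 180
REPEAT 5 [
  -- iteration 1/5 --
  FD 8.5: (7,0) -> (-1.5,0) [heading=180, draw]
  RT 45: heading 180 -> 135
  -- iteration 2/5 --
  FD 8.5: (-1.5,0) -> (-7.51,6.01) [heading=135, draw]
  RT 45: heading 135 -> 90
  -- iteration 3/5 --
  FD 8.5: (-7.51,6.01) -> (-7.51,14.51) [heading=90, draw]
  RT 45: heading 90 -> 45
  -- iteration 4/5 --
  FD 8.5: (-7.51,14.51) -> (-1.5,20.521) [heading=45, draw]
  RT 45: heading 45 -> 0
  -- iteration 5/5 --
  FD 8.5: (-1.5,20.521) -> (7,20.521) [heading=0, draw]
  RT 45: heading 0 -> 315
]
FD 4: (7,20.521) -> (9.828,17.692) [heading=315, draw]
RT 90: heading 315 -> 225
FD 3: (9.828,17.692) -> (7.707,15.571) [heading=225, draw]
Final: pos=(7.707,15.571), heading=225, 8 segment(s) drawn
Segments drawn: 8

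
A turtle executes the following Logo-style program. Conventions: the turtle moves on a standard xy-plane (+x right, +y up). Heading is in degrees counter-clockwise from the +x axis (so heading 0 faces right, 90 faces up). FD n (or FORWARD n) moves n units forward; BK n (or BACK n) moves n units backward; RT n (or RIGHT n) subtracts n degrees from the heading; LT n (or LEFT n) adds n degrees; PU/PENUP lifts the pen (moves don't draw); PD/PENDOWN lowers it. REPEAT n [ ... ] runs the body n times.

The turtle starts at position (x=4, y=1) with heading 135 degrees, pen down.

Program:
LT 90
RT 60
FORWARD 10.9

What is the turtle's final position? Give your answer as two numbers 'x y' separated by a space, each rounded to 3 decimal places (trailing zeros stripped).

Answer: -6.529 3.821

Derivation:
Executing turtle program step by step:
Start: pos=(4,1), heading=135, pen down
LT 90: heading 135 -> 225
RT 60: heading 225 -> 165
FD 10.9: (4,1) -> (-6.529,3.821) [heading=165, draw]
Final: pos=(-6.529,3.821), heading=165, 1 segment(s) drawn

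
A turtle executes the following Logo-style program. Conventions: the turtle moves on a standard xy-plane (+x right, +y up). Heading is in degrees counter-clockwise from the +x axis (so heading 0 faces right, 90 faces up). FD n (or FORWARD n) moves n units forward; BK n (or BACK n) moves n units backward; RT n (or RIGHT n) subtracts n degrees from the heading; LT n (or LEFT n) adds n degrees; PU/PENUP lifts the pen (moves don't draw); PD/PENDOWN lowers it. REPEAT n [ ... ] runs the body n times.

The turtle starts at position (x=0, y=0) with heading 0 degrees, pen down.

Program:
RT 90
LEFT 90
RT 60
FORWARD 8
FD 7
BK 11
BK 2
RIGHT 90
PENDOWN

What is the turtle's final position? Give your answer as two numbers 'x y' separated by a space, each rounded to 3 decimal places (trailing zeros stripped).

Answer: 1 -1.732

Derivation:
Executing turtle program step by step:
Start: pos=(0,0), heading=0, pen down
RT 90: heading 0 -> 270
LT 90: heading 270 -> 0
RT 60: heading 0 -> 300
FD 8: (0,0) -> (4,-6.928) [heading=300, draw]
FD 7: (4,-6.928) -> (7.5,-12.99) [heading=300, draw]
BK 11: (7.5,-12.99) -> (2,-3.464) [heading=300, draw]
BK 2: (2,-3.464) -> (1,-1.732) [heading=300, draw]
RT 90: heading 300 -> 210
PD: pen down
Final: pos=(1,-1.732), heading=210, 4 segment(s) drawn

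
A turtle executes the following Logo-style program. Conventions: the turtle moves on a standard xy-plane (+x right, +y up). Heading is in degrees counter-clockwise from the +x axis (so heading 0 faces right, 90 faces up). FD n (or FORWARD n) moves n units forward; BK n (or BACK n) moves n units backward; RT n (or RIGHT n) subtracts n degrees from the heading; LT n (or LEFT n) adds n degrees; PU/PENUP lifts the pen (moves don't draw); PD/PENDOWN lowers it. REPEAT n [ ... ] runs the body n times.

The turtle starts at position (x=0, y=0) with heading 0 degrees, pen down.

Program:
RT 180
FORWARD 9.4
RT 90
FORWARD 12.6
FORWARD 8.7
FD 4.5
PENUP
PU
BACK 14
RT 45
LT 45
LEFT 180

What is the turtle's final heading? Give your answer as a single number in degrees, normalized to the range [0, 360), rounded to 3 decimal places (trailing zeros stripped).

Answer: 270

Derivation:
Executing turtle program step by step:
Start: pos=(0,0), heading=0, pen down
RT 180: heading 0 -> 180
FD 9.4: (0,0) -> (-9.4,0) [heading=180, draw]
RT 90: heading 180 -> 90
FD 12.6: (-9.4,0) -> (-9.4,12.6) [heading=90, draw]
FD 8.7: (-9.4,12.6) -> (-9.4,21.3) [heading=90, draw]
FD 4.5: (-9.4,21.3) -> (-9.4,25.8) [heading=90, draw]
PU: pen up
PU: pen up
BK 14: (-9.4,25.8) -> (-9.4,11.8) [heading=90, move]
RT 45: heading 90 -> 45
LT 45: heading 45 -> 90
LT 180: heading 90 -> 270
Final: pos=(-9.4,11.8), heading=270, 4 segment(s) drawn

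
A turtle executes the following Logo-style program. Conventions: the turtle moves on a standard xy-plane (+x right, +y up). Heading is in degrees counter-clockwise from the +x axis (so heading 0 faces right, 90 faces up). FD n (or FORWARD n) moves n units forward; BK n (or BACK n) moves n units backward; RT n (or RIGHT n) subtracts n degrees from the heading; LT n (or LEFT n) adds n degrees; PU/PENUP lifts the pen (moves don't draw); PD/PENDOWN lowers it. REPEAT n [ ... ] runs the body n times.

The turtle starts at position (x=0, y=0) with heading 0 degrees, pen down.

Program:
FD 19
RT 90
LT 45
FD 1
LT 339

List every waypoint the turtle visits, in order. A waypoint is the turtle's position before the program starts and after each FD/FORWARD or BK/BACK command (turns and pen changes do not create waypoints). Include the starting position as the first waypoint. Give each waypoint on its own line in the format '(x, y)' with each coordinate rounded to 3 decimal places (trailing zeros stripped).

Executing turtle program step by step:
Start: pos=(0,0), heading=0, pen down
FD 19: (0,0) -> (19,0) [heading=0, draw]
RT 90: heading 0 -> 270
LT 45: heading 270 -> 315
FD 1: (19,0) -> (19.707,-0.707) [heading=315, draw]
LT 339: heading 315 -> 294
Final: pos=(19.707,-0.707), heading=294, 2 segment(s) drawn
Waypoints (3 total):
(0, 0)
(19, 0)
(19.707, -0.707)

Answer: (0, 0)
(19, 0)
(19.707, -0.707)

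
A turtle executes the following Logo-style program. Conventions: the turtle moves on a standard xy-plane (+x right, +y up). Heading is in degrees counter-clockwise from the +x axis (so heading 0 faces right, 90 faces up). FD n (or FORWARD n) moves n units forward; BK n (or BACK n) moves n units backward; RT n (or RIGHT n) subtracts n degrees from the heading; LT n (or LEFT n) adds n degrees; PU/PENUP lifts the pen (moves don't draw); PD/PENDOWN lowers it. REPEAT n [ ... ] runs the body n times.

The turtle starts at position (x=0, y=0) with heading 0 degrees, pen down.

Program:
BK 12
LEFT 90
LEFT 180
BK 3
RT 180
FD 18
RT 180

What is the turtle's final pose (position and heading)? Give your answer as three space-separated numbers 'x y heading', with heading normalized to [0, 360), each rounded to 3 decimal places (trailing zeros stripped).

Answer: -12 21 270

Derivation:
Executing turtle program step by step:
Start: pos=(0,0), heading=0, pen down
BK 12: (0,0) -> (-12,0) [heading=0, draw]
LT 90: heading 0 -> 90
LT 180: heading 90 -> 270
BK 3: (-12,0) -> (-12,3) [heading=270, draw]
RT 180: heading 270 -> 90
FD 18: (-12,3) -> (-12,21) [heading=90, draw]
RT 180: heading 90 -> 270
Final: pos=(-12,21), heading=270, 3 segment(s) drawn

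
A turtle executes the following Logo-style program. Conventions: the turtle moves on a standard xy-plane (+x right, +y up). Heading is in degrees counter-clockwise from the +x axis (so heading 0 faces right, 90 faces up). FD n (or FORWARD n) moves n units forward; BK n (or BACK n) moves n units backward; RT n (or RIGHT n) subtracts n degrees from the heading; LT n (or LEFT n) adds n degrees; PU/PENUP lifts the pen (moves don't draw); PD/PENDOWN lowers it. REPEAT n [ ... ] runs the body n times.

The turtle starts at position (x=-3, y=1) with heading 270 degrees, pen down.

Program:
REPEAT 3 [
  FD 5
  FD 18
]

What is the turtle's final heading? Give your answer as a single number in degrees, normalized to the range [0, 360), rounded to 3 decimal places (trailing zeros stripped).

Executing turtle program step by step:
Start: pos=(-3,1), heading=270, pen down
REPEAT 3 [
  -- iteration 1/3 --
  FD 5: (-3,1) -> (-3,-4) [heading=270, draw]
  FD 18: (-3,-4) -> (-3,-22) [heading=270, draw]
  -- iteration 2/3 --
  FD 5: (-3,-22) -> (-3,-27) [heading=270, draw]
  FD 18: (-3,-27) -> (-3,-45) [heading=270, draw]
  -- iteration 3/3 --
  FD 5: (-3,-45) -> (-3,-50) [heading=270, draw]
  FD 18: (-3,-50) -> (-3,-68) [heading=270, draw]
]
Final: pos=(-3,-68), heading=270, 6 segment(s) drawn

Answer: 270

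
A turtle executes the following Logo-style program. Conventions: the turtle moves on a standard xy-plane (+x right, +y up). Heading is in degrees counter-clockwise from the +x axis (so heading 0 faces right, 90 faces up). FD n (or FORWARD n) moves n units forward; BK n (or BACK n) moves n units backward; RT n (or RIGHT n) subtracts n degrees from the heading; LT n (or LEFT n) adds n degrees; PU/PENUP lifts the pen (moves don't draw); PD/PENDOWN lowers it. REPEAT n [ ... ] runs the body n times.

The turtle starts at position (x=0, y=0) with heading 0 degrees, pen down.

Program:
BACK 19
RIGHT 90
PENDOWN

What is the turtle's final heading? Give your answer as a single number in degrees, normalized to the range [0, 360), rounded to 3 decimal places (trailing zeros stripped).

Answer: 270

Derivation:
Executing turtle program step by step:
Start: pos=(0,0), heading=0, pen down
BK 19: (0,0) -> (-19,0) [heading=0, draw]
RT 90: heading 0 -> 270
PD: pen down
Final: pos=(-19,0), heading=270, 1 segment(s) drawn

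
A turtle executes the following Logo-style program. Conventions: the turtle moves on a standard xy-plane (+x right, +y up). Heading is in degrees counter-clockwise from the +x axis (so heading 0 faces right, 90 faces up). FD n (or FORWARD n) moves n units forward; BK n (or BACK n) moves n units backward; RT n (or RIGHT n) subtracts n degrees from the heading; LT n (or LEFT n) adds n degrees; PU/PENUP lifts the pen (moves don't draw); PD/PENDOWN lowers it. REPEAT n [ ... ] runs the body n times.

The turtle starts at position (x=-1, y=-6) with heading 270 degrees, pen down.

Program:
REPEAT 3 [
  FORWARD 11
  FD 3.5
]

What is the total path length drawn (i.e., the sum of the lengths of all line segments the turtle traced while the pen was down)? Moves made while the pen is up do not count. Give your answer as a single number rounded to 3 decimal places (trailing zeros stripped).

Answer: 43.5

Derivation:
Executing turtle program step by step:
Start: pos=(-1,-6), heading=270, pen down
REPEAT 3 [
  -- iteration 1/3 --
  FD 11: (-1,-6) -> (-1,-17) [heading=270, draw]
  FD 3.5: (-1,-17) -> (-1,-20.5) [heading=270, draw]
  -- iteration 2/3 --
  FD 11: (-1,-20.5) -> (-1,-31.5) [heading=270, draw]
  FD 3.5: (-1,-31.5) -> (-1,-35) [heading=270, draw]
  -- iteration 3/3 --
  FD 11: (-1,-35) -> (-1,-46) [heading=270, draw]
  FD 3.5: (-1,-46) -> (-1,-49.5) [heading=270, draw]
]
Final: pos=(-1,-49.5), heading=270, 6 segment(s) drawn

Segment lengths:
  seg 1: (-1,-6) -> (-1,-17), length = 11
  seg 2: (-1,-17) -> (-1,-20.5), length = 3.5
  seg 3: (-1,-20.5) -> (-1,-31.5), length = 11
  seg 4: (-1,-31.5) -> (-1,-35), length = 3.5
  seg 5: (-1,-35) -> (-1,-46), length = 11
  seg 6: (-1,-46) -> (-1,-49.5), length = 3.5
Total = 43.5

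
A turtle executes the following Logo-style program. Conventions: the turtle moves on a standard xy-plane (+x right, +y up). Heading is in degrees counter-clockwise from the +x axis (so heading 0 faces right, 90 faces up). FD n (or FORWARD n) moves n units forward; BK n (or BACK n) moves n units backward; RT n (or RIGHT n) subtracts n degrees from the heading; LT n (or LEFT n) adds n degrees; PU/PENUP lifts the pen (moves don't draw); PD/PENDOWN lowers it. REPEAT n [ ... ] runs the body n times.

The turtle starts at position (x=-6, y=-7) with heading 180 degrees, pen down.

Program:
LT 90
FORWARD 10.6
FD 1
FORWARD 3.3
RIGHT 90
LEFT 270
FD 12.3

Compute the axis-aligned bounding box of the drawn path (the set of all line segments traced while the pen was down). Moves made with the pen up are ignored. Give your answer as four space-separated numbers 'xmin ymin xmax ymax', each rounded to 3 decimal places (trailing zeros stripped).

Executing turtle program step by step:
Start: pos=(-6,-7), heading=180, pen down
LT 90: heading 180 -> 270
FD 10.6: (-6,-7) -> (-6,-17.6) [heading=270, draw]
FD 1: (-6,-17.6) -> (-6,-18.6) [heading=270, draw]
FD 3.3: (-6,-18.6) -> (-6,-21.9) [heading=270, draw]
RT 90: heading 270 -> 180
LT 270: heading 180 -> 90
FD 12.3: (-6,-21.9) -> (-6,-9.6) [heading=90, draw]
Final: pos=(-6,-9.6), heading=90, 4 segment(s) drawn

Segment endpoints: x in {-6, -6, -6, -6}, y in {-21.9, -18.6, -17.6, -9.6, -7}
xmin=-6, ymin=-21.9, xmax=-6, ymax=-7

Answer: -6 -21.9 -6 -7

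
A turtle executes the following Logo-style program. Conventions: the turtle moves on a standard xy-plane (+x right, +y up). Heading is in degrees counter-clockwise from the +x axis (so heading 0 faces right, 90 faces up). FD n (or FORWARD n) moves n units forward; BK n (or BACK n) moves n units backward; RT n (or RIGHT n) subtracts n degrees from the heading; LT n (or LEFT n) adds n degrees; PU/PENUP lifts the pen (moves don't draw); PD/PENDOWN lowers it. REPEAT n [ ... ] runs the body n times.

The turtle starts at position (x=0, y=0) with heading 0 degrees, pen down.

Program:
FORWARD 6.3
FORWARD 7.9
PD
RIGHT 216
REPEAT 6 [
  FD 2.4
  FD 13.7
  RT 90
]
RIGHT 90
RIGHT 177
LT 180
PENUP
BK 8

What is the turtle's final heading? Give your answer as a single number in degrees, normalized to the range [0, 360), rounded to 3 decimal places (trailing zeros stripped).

Answer: 237

Derivation:
Executing turtle program step by step:
Start: pos=(0,0), heading=0, pen down
FD 6.3: (0,0) -> (6.3,0) [heading=0, draw]
FD 7.9: (6.3,0) -> (14.2,0) [heading=0, draw]
PD: pen down
RT 216: heading 0 -> 144
REPEAT 6 [
  -- iteration 1/6 --
  FD 2.4: (14.2,0) -> (12.258,1.411) [heading=144, draw]
  FD 13.7: (12.258,1.411) -> (1.175,9.463) [heading=144, draw]
  RT 90: heading 144 -> 54
  -- iteration 2/6 --
  FD 2.4: (1.175,9.463) -> (2.586,11.405) [heading=54, draw]
  FD 13.7: (2.586,11.405) -> (10.638,22.489) [heading=54, draw]
  RT 90: heading 54 -> 324
  -- iteration 3/6 --
  FD 2.4: (10.638,22.489) -> (12.58,21.078) [heading=324, draw]
  FD 13.7: (12.58,21.078) -> (23.663,13.025) [heading=324, draw]
  RT 90: heading 324 -> 234
  -- iteration 4/6 --
  FD 2.4: (23.663,13.025) -> (22.253,11.084) [heading=234, draw]
  FD 13.7: (22.253,11.084) -> (14.2,0) [heading=234, draw]
  RT 90: heading 234 -> 144
  -- iteration 5/6 --
  FD 2.4: (14.2,0) -> (12.258,1.411) [heading=144, draw]
  FD 13.7: (12.258,1.411) -> (1.175,9.463) [heading=144, draw]
  RT 90: heading 144 -> 54
  -- iteration 6/6 --
  FD 2.4: (1.175,9.463) -> (2.586,11.405) [heading=54, draw]
  FD 13.7: (2.586,11.405) -> (10.638,22.489) [heading=54, draw]
  RT 90: heading 54 -> 324
]
RT 90: heading 324 -> 234
RT 177: heading 234 -> 57
LT 180: heading 57 -> 237
PU: pen up
BK 8: (10.638,22.489) -> (14.995,29.198) [heading=237, move]
Final: pos=(14.995,29.198), heading=237, 14 segment(s) drawn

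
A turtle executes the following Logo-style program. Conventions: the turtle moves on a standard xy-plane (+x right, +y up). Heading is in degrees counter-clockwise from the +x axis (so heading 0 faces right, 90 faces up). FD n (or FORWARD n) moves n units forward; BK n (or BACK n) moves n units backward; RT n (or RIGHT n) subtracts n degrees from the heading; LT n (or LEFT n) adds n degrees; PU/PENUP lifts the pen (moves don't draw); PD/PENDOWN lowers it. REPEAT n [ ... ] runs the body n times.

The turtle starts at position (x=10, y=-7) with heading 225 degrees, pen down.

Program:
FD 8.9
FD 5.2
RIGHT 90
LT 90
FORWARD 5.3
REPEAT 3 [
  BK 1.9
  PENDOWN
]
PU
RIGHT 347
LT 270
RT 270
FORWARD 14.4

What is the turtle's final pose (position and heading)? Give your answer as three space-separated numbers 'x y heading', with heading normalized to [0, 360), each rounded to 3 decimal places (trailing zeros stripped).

Answer: -7.318 -28.899 238

Derivation:
Executing turtle program step by step:
Start: pos=(10,-7), heading=225, pen down
FD 8.9: (10,-7) -> (3.707,-13.293) [heading=225, draw]
FD 5.2: (3.707,-13.293) -> (0.03,-16.97) [heading=225, draw]
RT 90: heading 225 -> 135
LT 90: heading 135 -> 225
FD 5.3: (0.03,-16.97) -> (-3.718,-20.718) [heading=225, draw]
REPEAT 3 [
  -- iteration 1/3 --
  BK 1.9: (-3.718,-20.718) -> (-2.374,-19.374) [heading=225, draw]
  PD: pen down
  -- iteration 2/3 --
  BK 1.9: (-2.374,-19.374) -> (-1.031,-18.031) [heading=225, draw]
  PD: pen down
  -- iteration 3/3 --
  BK 1.9: (-1.031,-18.031) -> (0.313,-16.687) [heading=225, draw]
  PD: pen down
]
PU: pen up
RT 347: heading 225 -> 238
LT 270: heading 238 -> 148
RT 270: heading 148 -> 238
FD 14.4: (0.313,-16.687) -> (-7.318,-28.899) [heading=238, move]
Final: pos=(-7.318,-28.899), heading=238, 6 segment(s) drawn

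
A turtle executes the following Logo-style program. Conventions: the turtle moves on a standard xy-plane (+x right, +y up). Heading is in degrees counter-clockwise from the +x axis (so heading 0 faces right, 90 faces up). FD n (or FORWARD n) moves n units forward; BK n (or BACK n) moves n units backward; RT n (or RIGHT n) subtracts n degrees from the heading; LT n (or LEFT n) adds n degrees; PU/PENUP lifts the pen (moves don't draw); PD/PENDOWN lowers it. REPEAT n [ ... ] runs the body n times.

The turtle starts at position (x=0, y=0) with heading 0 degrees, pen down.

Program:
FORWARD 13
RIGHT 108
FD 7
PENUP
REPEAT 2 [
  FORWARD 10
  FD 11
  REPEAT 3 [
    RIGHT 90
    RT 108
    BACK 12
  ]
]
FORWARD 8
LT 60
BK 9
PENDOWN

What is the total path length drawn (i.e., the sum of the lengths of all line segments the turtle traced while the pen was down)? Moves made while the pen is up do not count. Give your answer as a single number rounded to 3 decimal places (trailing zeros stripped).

Answer: 20

Derivation:
Executing turtle program step by step:
Start: pos=(0,0), heading=0, pen down
FD 13: (0,0) -> (13,0) [heading=0, draw]
RT 108: heading 0 -> 252
FD 7: (13,0) -> (10.837,-6.657) [heading=252, draw]
PU: pen up
REPEAT 2 [
  -- iteration 1/2 --
  FD 10: (10.837,-6.657) -> (7.747,-16.168) [heading=252, move]
  FD 11: (7.747,-16.168) -> (4.348,-26.63) [heading=252, move]
  REPEAT 3 [
    -- iteration 1/3 --
    RT 90: heading 252 -> 162
    RT 108: heading 162 -> 54
    BK 12: (4.348,-26.63) -> (-2.706,-36.338) [heading=54, move]
    -- iteration 2/3 --
    RT 90: heading 54 -> 324
    RT 108: heading 324 -> 216
    BK 12: (-2.706,-36.338) -> (7.002,-29.284) [heading=216, move]
    -- iteration 3/3 --
    RT 90: heading 216 -> 126
    RT 108: heading 126 -> 18
    BK 12: (7.002,-29.284) -> (-4.41,-32.993) [heading=18, move]
  ]
  -- iteration 2/2 --
  FD 10: (-4.41,-32.993) -> (5.1,-29.902) [heading=18, move]
  FD 11: (5.1,-29.902) -> (15.562,-26.503) [heading=18, move]
  REPEAT 3 [
    -- iteration 1/3 --
    RT 90: heading 18 -> 288
    RT 108: heading 288 -> 180
    BK 12: (15.562,-26.503) -> (27.562,-26.503) [heading=180, move]
    -- iteration 2/3 --
    RT 90: heading 180 -> 90
    RT 108: heading 90 -> 342
    BK 12: (27.562,-26.503) -> (16.149,-22.795) [heading=342, move]
    -- iteration 3/3 --
    RT 90: heading 342 -> 252
    RT 108: heading 252 -> 144
    BK 12: (16.149,-22.795) -> (25.857,-29.848) [heading=144, move]
  ]
]
FD 8: (25.857,-29.848) -> (19.385,-25.146) [heading=144, move]
LT 60: heading 144 -> 204
BK 9: (19.385,-25.146) -> (27.607,-21.486) [heading=204, move]
PD: pen down
Final: pos=(27.607,-21.486), heading=204, 2 segment(s) drawn

Segment lengths:
  seg 1: (0,0) -> (13,0), length = 13
  seg 2: (13,0) -> (10.837,-6.657), length = 7
Total = 20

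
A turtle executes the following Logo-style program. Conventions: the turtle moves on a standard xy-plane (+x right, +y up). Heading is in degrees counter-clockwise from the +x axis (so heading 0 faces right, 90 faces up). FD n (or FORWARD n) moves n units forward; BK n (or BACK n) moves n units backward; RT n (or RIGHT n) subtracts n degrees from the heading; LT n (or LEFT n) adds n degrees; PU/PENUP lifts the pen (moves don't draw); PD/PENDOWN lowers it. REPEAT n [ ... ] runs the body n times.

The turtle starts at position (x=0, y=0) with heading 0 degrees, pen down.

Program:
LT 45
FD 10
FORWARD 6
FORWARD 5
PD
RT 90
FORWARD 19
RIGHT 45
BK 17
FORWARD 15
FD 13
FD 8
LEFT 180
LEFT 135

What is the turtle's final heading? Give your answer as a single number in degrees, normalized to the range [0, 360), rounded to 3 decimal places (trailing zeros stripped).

Executing turtle program step by step:
Start: pos=(0,0), heading=0, pen down
LT 45: heading 0 -> 45
FD 10: (0,0) -> (7.071,7.071) [heading=45, draw]
FD 6: (7.071,7.071) -> (11.314,11.314) [heading=45, draw]
FD 5: (11.314,11.314) -> (14.849,14.849) [heading=45, draw]
PD: pen down
RT 90: heading 45 -> 315
FD 19: (14.849,14.849) -> (28.284,1.414) [heading=315, draw]
RT 45: heading 315 -> 270
BK 17: (28.284,1.414) -> (28.284,18.414) [heading=270, draw]
FD 15: (28.284,18.414) -> (28.284,3.414) [heading=270, draw]
FD 13: (28.284,3.414) -> (28.284,-9.586) [heading=270, draw]
FD 8: (28.284,-9.586) -> (28.284,-17.586) [heading=270, draw]
LT 180: heading 270 -> 90
LT 135: heading 90 -> 225
Final: pos=(28.284,-17.586), heading=225, 8 segment(s) drawn

Answer: 225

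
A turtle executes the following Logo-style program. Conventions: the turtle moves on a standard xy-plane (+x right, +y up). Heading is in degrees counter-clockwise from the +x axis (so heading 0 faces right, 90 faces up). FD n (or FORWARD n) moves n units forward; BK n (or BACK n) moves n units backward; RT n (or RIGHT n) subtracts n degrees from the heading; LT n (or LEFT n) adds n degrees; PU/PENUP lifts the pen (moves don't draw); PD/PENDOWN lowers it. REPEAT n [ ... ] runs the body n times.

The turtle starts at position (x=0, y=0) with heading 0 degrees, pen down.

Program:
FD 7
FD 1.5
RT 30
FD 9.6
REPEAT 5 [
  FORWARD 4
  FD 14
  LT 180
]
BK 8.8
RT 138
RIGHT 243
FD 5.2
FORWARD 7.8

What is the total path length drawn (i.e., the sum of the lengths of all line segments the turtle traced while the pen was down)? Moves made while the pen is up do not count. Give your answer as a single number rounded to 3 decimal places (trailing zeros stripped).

Answer: 129.9

Derivation:
Executing turtle program step by step:
Start: pos=(0,0), heading=0, pen down
FD 7: (0,0) -> (7,0) [heading=0, draw]
FD 1.5: (7,0) -> (8.5,0) [heading=0, draw]
RT 30: heading 0 -> 330
FD 9.6: (8.5,0) -> (16.814,-4.8) [heading=330, draw]
REPEAT 5 [
  -- iteration 1/5 --
  FD 4: (16.814,-4.8) -> (20.278,-6.8) [heading=330, draw]
  FD 14: (20.278,-6.8) -> (32.402,-13.8) [heading=330, draw]
  LT 180: heading 330 -> 150
  -- iteration 2/5 --
  FD 4: (32.402,-13.8) -> (28.938,-11.8) [heading=150, draw]
  FD 14: (28.938,-11.8) -> (16.814,-4.8) [heading=150, draw]
  LT 180: heading 150 -> 330
  -- iteration 3/5 --
  FD 4: (16.814,-4.8) -> (20.278,-6.8) [heading=330, draw]
  FD 14: (20.278,-6.8) -> (32.402,-13.8) [heading=330, draw]
  LT 180: heading 330 -> 150
  -- iteration 4/5 --
  FD 4: (32.402,-13.8) -> (28.938,-11.8) [heading=150, draw]
  FD 14: (28.938,-11.8) -> (16.814,-4.8) [heading=150, draw]
  LT 180: heading 150 -> 330
  -- iteration 5/5 --
  FD 4: (16.814,-4.8) -> (20.278,-6.8) [heading=330, draw]
  FD 14: (20.278,-6.8) -> (32.402,-13.8) [heading=330, draw]
  LT 180: heading 330 -> 150
]
BK 8.8: (32.402,-13.8) -> (40.023,-18.2) [heading=150, draw]
RT 138: heading 150 -> 12
RT 243: heading 12 -> 129
FD 5.2: (40.023,-18.2) -> (36.751,-14.159) [heading=129, draw]
FD 7.8: (36.751,-14.159) -> (31.842,-8.097) [heading=129, draw]
Final: pos=(31.842,-8.097), heading=129, 16 segment(s) drawn

Segment lengths:
  seg 1: (0,0) -> (7,0), length = 7
  seg 2: (7,0) -> (8.5,0), length = 1.5
  seg 3: (8.5,0) -> (16.814,-4.8), length = 9.6
  seg 4: (16.814,-4.8) -> (20.278,-6.8), length = 4
  seg 5: (20.278,-6.8) -> (32.402,-13.8), length = 14
  seg 6: (32.402,-13.8) -> (28.938,-11.8), length = 4
  seg 7: (28.938,-11.8) -> (16.814,-4.8), length = 14
  seg 8: (16.814,-4.8) -> (20.278,-6.8), length = 4
  seg 9: (20.278,-6.8) -> (32.402,-13.8), length = 14
  seg 10: (32.402,-13.8) -> (28.938,-11.8), length = 4
  seg 11: (28.938,-11.8) -> (16.814,-4.8), length = 14
  seg 12: (16.814,-4.8) -> (20.278,-6.8), length = 4
  seg 13: (20.278,-6.8) -> (32.402,-13.8), length = 14
  seg 14: (32.402,-13.8) -> (40.023,-18.2), length = 8.8
  seg 15: (40.023,-18.2) -> (36.751,-14.159), length = 5.2
  seg 16: (36.751,-14.159) -> (31.842,-8.097), length = 7.8
Total = 129.9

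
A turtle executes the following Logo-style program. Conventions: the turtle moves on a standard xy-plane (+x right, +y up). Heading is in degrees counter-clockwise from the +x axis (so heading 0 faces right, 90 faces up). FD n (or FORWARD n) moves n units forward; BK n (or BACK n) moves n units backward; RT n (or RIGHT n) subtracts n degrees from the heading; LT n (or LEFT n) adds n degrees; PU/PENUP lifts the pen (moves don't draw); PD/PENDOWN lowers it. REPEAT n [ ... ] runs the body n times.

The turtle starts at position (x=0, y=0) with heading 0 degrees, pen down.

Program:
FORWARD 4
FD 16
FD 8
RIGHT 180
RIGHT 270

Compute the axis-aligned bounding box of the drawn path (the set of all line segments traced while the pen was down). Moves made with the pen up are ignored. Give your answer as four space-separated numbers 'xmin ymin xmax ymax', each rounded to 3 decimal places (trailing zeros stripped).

Executing turtle program step by step:
Start: pos=(0,0), heading=0, pen down
FD 4: (0,0) -> (4,0) [heading=0, draw]
FD 16: (4,0) -> (20,0) [heading=0, draw]
FD 8: (20,0) -> (28,0) [heading=0, draw]
RT 180: heading 0 -> 180
RT 270: heading 180 -> 270
Final: pos=(28,0), heading=270, 3 segment(s) drawn

Segment endpoints: x in {0, 4, 20, 28}, y in {0}
xmin=0, ymin=0, xmax=28, ymax=0

Answer: 0 0 28 0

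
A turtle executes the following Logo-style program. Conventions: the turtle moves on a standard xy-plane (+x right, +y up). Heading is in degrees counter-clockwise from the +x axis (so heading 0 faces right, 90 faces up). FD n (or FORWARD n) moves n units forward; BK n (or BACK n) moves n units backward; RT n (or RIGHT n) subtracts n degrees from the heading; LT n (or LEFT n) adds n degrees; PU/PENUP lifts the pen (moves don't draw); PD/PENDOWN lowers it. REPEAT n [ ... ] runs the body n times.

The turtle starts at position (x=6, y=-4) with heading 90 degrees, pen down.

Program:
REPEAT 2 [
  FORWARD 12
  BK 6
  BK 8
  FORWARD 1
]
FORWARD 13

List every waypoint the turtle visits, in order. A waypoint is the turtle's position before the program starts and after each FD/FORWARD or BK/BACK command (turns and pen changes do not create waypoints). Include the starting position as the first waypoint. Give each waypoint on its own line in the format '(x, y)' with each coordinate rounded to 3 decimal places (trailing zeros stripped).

Executing turtle program step by step:
Start: pos=(6,-4), heading=90, pen down
REPEAT 2 [
  -- iteration 1/2 --
  FD 12: (6,-4) -> (6,8) [heading=90, draw]
  BK 6: (6,8) -> (6,2) [heading=90, draw]
  BK 8: (6,2) -> (6,-6) [heading=90, draw]
  FD 1: (6,-6) -> (6,-5) [heading=90, draw]
  -- iteration 2/2 --
  FD 12: (6,-5) -> (6,7) [heading=90, draw]
  BK 6: (6,7) -> (6,1) [heading=90, draw]
  BK 8: (6,1) -> (6,-7) [heading=90, draw]
  FD 1: (6,-7) -> (6,-6) [heading=90, draw]
]
FD 13: (6,-6) -> (6,7) [heading=90, draw]
Final: pos=(6,7), heading=90, 9 segment(s) drawn
Waypoints (10 total):
(6, -4)
(6, 8)
(6, 2)
(6, -6)
(6, -5)
(6, 7)
(6, 1)
(6, -7)
(6, -6)
(6, 7)

Answer: (6, -4)
(6, 8)
(6, 2)
(6, -6)
(6, -5)
(6, 7)
(6, 1)
(6, -7)
(6, -6)
(6, 7)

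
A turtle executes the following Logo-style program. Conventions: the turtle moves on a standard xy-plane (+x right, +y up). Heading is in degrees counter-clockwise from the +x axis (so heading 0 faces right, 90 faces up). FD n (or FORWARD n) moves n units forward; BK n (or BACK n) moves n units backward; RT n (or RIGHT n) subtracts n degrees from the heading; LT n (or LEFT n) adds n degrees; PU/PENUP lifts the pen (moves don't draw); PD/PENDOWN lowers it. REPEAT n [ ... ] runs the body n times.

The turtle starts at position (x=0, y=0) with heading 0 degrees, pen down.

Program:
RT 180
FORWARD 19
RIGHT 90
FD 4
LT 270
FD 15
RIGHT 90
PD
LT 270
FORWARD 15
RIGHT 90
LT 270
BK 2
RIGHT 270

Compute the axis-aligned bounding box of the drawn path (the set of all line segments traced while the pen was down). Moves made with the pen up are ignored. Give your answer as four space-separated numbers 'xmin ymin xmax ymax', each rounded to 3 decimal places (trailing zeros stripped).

Answer: -21 0 0 4

Derivation:
Executing turtle program step by step:
Start: pos=(0,0), heading=0, pen down
RT 180: heading 0 -> 180
FD 19: (0,0) -> (-19,0) [heading=180, draw]
RT 90: heading 180 -> 90
FD 4: (-19,0) -> (-19,4) [heading=90, draw]
LT 270: heading 90 -> 0
FD 15: (-19,4) -> (-4,4) [heading=0, draw]
RT 90: heading 0 -> 270
PD: pen down
LT 270: heading 270 -> 180
FD 15: (-4,4) -> (-19,4) [heading=180, draw]
RT 90: heading 180 -> 90
LT 270: heading 90 -> 0
BK 2: (-19,4) -> (-21,4) [heading=0, draw]
RT 270: heading 0 -> 90
Final: pos=(-21,4), heading=90, 5 segment(s) drawn

Segment endpoints: x in {-21, -19, -4, 0}, y in {0, 0, 4, 4, 4}
xmin=-21, ymin=0, xmax=0, ymax=4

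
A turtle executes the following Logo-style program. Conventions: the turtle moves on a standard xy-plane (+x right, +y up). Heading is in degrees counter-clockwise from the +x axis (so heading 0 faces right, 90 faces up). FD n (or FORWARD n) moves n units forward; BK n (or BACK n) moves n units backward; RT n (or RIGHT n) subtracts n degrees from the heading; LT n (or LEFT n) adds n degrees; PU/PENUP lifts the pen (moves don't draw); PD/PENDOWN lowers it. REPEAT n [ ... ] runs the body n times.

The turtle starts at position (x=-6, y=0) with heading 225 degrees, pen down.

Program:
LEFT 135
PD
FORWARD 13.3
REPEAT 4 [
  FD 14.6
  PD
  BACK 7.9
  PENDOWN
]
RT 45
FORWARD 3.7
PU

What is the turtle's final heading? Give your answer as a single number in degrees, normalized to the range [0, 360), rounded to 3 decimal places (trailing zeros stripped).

Executing turtle program step by step:
Start: pos=(-6,0), heading=225, pen down
LT 135: heading 225 -> 0
PD: pen down
FD 13.3: (-6,0) -> (7.3,0) [heading=0, draw]
REPEAT 4 [
  -- iteration 1/4 --
  FD 14.6: (7.3,0) -> (21.9,0) [heading=0, draw]
  PD: pen down
  BK 7.9: (21.9,0) -> (14,0) [heading=0, draw]
  PD: pen down
  -- iteration 2/4 --
  FD 14.6: (14,0) -> (28.6,0) [heading=0, draw]
  PD: pen down
  BK 7.9: (28.6,0) -> (20.7,0) [heading=0, draw]
  PD: pen down
  -- iteration 3/4 --
  FD 14.6: (20.7,0) -> (35.3,0) [heading=0, draw]
  PD: pen down
  BK 7.9: (35.3,0) -> (27.4,0) [heading=0, draw]
  PD: pen down
  -- iteration 4/4 --
  FD 14.6: (27.4,0) -> (42,0) [heading=0, draw]
  PD: pen down
  BK 7.9: (42,0) -> (34.1,0) [heading=0, draw]
  PD: pen down
]
RT 45: heading 0 -> 315
FD 3.7: (34.1,0) -> (36.716,-2.616) [heading=315, draw]
PU: pen up
Final: pos=(36.716,-2.616), heading=315, 10 segment(s) drawn

Answer: 315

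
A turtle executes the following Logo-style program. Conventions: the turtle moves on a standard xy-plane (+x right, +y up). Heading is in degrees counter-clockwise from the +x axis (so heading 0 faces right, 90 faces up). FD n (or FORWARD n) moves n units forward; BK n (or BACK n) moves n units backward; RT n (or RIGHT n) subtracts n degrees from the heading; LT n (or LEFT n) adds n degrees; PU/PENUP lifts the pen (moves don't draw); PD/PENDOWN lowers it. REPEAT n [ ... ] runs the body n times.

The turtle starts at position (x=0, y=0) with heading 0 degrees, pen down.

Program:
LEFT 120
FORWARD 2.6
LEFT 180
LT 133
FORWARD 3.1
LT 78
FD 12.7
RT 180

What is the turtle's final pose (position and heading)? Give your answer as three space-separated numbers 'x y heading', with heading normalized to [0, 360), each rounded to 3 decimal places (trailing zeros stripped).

Answer: -11.501 11.373 331

Derivation:
Executing turtle program step by step:
Start: pos=(0,0), heading=0, pen down
LT 120: heading 0 -> 120
FD 2.6: (0,0) -> (-1.3,2.252) [heading=120, draw]
LT 180: heading 120 -> 300
LT 133: heading 300 -> 73
FD 3.1: (-1.3,2.252) -> (-0.394,5.216) [heading=73, draw]
LT 78: heading 73 -> 151
FD 12.7: (-0.394,5.216) -> (-11.501,11.373) [heading=151, draw]
RT 180: heading 151 -> 331
Final: pos=(-11.501,11.373), heading=331, 3 segment(s) drawn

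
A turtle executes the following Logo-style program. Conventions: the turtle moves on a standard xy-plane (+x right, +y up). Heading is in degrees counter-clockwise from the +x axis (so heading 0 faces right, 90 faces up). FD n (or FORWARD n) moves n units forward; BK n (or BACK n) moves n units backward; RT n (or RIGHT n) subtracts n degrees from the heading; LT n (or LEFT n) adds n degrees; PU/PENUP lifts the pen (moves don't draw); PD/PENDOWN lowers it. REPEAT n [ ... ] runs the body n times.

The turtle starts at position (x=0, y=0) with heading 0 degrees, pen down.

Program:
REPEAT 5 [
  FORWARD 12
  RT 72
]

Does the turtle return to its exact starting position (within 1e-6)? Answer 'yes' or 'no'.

Executing turtle program step by step:
Start: pos=(0,0), heading=0, pen down
REPEAT 5 [
  -- iteration 1/5 --
  FD 12: (0,0) -> (12,0) [heading=0, draw]
  RT 72: heading 0 -> 288
  -- iteration 2/5 --
  FD 12: (12,0) -> (15.708,-11.413) [heading=288, draw]
  RT 72: heading 288 -> 216
  -- iteration 3/5 --
  FD 12: (15.708,-11.413) -> (6,-18.466) [heading=216, draw]
  RT 72: heading 216 -> 144
  -- iteration 4/5 --
  FD 12: (6,-18.466) -> (-3.708,-11.413) [heading=144, draw]
  RT 72: heading 144 -> 72
  -- iteration 5/5 --
  FD 12: (-3.708,-11.413) -> (0,0) [heading=72, draw]
  RT 72: heading 72 -> 0
]
Final: pos=(0,0), heading=0, 5 segment(s) drawn

Start position: (0, 0)
Final position: (0, 0)
Distance = 0; < 1e-6 -> CLOSED

Answer: yes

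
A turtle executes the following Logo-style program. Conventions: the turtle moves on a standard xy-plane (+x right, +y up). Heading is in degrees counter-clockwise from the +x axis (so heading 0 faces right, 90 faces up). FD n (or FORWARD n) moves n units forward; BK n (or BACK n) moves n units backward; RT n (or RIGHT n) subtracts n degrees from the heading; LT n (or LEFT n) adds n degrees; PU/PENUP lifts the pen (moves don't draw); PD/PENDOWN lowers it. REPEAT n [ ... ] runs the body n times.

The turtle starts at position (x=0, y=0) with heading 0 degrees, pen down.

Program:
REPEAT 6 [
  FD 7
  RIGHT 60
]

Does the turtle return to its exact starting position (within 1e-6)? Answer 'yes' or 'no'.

Answer: yes

Derivation:
Executing turtle program step by step:
Start: pos=(0,0), heading=0, pen down
REPEAT 6 [
  -- iteration 1/6 --
  FD 7: (0,0) -> (7,0) [heading=0, draw]
  RT 60: heading 0 -> 300
  -- iteration 2/6 --
  FD 7: (7,0) -> (10.5,-6.062) [heading=300, draw]
  RT 60: heading 300 -> 240
  -- iteration 3/6 --
  FD 7: (10.5,-6.062) -> (7,-12.124) [heading=240, draw]
  RT 60: heading 240 -> 180
  -- iteration 4/6 --
  FD 7: (7,-12.124) -> (0,-12.124) [heading=180, draw]
  RT 60: heading 180 -> 120
  -- iteration 5/6 --
  FD 7: (0,-12.124) -> (-3.5,-6.062) [heading=120, draw]
  RT 60: heading 120 -> 60
  -- iteration 6/6 --
  FD 7: (-3.5,-6.062) -> (0,0) [heading=60, draw]
  RT 60: heading 60 -> 0
]
Final: pos=(0,0), heading=0, 6 segment(s) drawn

Start position: (0, 0)
Final position: (0, 0)
Distance = 0; < 1e-6 -> CLOSED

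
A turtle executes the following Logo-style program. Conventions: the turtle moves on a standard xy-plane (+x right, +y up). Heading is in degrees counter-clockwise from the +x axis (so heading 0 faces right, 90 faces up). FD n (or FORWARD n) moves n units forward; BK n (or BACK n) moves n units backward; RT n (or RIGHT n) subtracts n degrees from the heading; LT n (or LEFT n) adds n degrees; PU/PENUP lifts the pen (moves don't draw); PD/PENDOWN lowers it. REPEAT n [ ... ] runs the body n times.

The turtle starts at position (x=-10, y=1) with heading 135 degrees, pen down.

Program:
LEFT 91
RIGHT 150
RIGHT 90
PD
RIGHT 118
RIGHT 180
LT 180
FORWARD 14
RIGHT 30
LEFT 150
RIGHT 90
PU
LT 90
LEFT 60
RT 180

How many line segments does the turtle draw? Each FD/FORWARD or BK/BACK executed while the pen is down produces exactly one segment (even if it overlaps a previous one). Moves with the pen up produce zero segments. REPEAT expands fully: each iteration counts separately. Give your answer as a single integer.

Answer: 1

Derivation:
Executing turtle program step by step:
Start: pos=(-10,1), heading=135, pen down
LT 91: heading 135 -> 226
RT 150: heading 226 -> 76
RT 90: heading 76 -> 346
PD: pen down
RT 118: heading 346 -> 228
RT 180: heading 228 -> 48
LT 180: heading 48 -> 228
FD 14: (-10,1) -> (-19.368,-9.404) [heading=228, draw]
RT 30: heading 228 -> 198
LT 150: heading 198 -> 348
RT 90: heading 348 -> 258
PU: pen up
LT 90: heading 258 -> 348
LT 60: heading 348 -> 48
RT 180: heading 48 -> 228
Final: pos=(-19.368,-9.404), heading=228, 1 segment(s) drawn
Segments drawn: 1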